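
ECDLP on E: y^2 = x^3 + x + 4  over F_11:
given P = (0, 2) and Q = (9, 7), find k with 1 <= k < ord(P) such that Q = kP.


Enumerate multiples of P until we hit Q = (9, 7):
  1P = (0, 2)
  2P = (9, 4)
  3P = (3, 1)
  4P = (2, 6)
  5P = (2, 5)
  6P = (3, 10)
  7P = (9, 7)
Match found at i = 7.

k = 7


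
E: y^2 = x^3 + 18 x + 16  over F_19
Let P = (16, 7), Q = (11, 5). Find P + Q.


P != Q, so use the chord formula.
s = (y2 - y1) / (x2 - x1) = (17) / (14) mod 19 = 8
x3 = s^2 - x1 - x2 mod 19 = 8^2 - 16 - 11 = 18
y3 = s (x1 - x3) - y1 mod 19 = 8 * (16 - 18) - 7 = 15

P + Q = (18, 15)


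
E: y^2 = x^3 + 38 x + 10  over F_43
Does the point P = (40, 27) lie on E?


Check whether y^2 = x^3 + 38 x + 10 (mod 43) for (x, y) = (40, 27).
LHS: y^2 = 27^2 mod 43 = 41
RHS: x^3 + 38 x + 10 = 40^3 + 38*40 + 10 mod 43 = 41
LHS = RHS

Yes, on the curve


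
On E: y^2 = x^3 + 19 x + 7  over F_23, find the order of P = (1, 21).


Compute successive multiples of P until we hit O:
  1P = (1, 21)
  2P = (11, 11)
  3P = (12, 13)
  4P = (13, 17)
  5P = (4, 3)
  6P = (8, 21)
  7P = (14, 2)
  8P = (10, 1)
  ... (continuing to 18P)
  18P = O

ord(P) = 18


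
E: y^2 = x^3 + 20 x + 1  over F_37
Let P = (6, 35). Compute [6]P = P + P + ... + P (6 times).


k = 6 = 110_2 (binary, LSB first: 011)
Double-and-add from P = (6, 35):
  bit 0 = 0: acc unchanged = O
  bit 1 = 1: acc = O + (13, 4) = (13, 4)
  bit 2 = 1: acc = (13, 4) + (14, 18) = (21, 32)

6P = (21, 32)


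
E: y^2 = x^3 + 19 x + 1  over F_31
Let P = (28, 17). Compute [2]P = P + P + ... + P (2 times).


k = 2 = 10_2 (binary, LSB first: 01)
Double-and-add from P = (28, 17):
  bit 0 = 0: acc unchanged = O
  bit 1 = 1: acc = O + (0, 30) = (0, 30)

2P = (0, 30)


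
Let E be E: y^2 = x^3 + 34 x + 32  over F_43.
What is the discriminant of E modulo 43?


4 a^3 + 27 b^2 = 4*34^3 + 27*32^2 = 157216 + 27648 = 184864
Delta = -16 * (184864) = -2957824
Delta mod 43 = 17

Delta = 17 (mod 43)


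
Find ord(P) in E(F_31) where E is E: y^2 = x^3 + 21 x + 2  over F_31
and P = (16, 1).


Compute successive multiples of P until we hit O:
  1P = (16, 1)
  2P = (17, 23)
  3P = (17, 8)
  4P = (16, 30)
  5P = O

ord(P) = 5


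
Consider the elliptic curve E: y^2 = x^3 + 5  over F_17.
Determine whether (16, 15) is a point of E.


Check whether y^2 = x^3 + 0 x + 5 (mod 17) for (x, y) = (16, 15).
LHS: y^2 = 15^2 mod 17 = 4
RHS: x^3 + 0 x + 5 = 16^3 + 0*16 + 5 mod 17 = 4
LHS = RHS

Yes, on the curve


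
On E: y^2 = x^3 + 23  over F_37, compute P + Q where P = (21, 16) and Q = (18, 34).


P != Q, so use the chord formula.
s = (y2 - y1) / (x2 - x1) = (18) / (34) mod 37 = 31
x3 = s^2 - x1 - x2 mod 37 = 31^2 - 21 - 18 = 34
y3 = s (x1 - x3) - y1 mod 37 = 31 * (21 - 34) - 16 = 25

P + Q = (34, 25)


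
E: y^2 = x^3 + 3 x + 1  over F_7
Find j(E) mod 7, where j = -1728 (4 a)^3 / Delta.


Delta = -16(4 a^3 + 27 b^2) mod 7 = 3
-1728 * (4 a)^3 = -1728 * (4*3)^3 mod 7 = 6
j = 6 * 3^(-1) mod 7 = 2

j = 2 (mod 7)


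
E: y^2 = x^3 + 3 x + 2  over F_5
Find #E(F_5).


For each x in F_5, count y with y^2 = x^3 + 3 x + 2 mod 5:
  x = 1: RHS = 1, y in [1, 4]  -> 2 point(s)
  x = 2: RHS = 1, y in [1, 4]  -> 2 point(s)
Affine points: 4. Add the point at infinity: total = 5.

#E(F_5) = 5


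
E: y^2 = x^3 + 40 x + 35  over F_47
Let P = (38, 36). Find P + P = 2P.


Doubling: s = (3 x1^2 + a) / (2 y1)
s = (3*38^2 + 40) / (2*36) mod 47 = 32
x3 = s^2 - 2 x1 mod 47 = 32^2 - 2*38 = 8
y3 = s (x1 - x3) - y1 mod 47 = 32 * (38 - 8) - 36 = 31

2P = (8, 31)


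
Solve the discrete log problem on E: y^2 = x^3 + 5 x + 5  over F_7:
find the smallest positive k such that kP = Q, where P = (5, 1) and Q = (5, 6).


Enumerate multiples of P until we hit Q = (5, 6):
  1P = (5, 1)
  2P = (1, 5)
  3P = (2, 3)
  4P = (2, 4)
  5P = (1, 2)
  6P = (5, 6)
Match found at i = 6.

k = 6


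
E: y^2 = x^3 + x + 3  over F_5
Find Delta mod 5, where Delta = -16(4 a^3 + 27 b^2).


4 a^3 + 27 b^2 = 4*1^3 + 27*3^2 = 4 + 243 = 247
Delta = -16 * (247) = -3952
Delta mod 5 = 3

Delta = 3 (mod 5)


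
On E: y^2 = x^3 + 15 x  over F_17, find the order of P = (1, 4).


Compute successive multiples of P until we hit O:
  1P = (1, 4)
  2P = (2, 15)
  3P = (16, 1)
  4P = (15, 9)
  5P = (0, 0)
  6P = (15, 8)
  7P = (16, 16)
  8P = (2, 2)
  ... (continuing to 10P)
  10P = O

ord(P) = 10


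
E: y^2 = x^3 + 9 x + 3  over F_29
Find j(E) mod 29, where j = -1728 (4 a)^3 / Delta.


Delta = -16(4 a^3 + 27 b^2) mod 29 = 3
-1728 * (4 a)^3 = -1728 * (4*9)^3 mod 29 = 27
j = 27 * 3^(-1) mod 29 = 9

j = 9 (mod 29)


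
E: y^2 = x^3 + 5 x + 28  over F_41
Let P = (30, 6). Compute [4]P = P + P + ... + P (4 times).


k = 4 = 100_2 (binary, LSB first: 001)
Double-and-add from P = (30, 6):
  bit 0 = 0: acc unchanged = O
  bit 1 = 0: acc unchanged = O
  bit 2 = 1: acc = O + (9, 8) = (9, 8)

4P = (9, 8)


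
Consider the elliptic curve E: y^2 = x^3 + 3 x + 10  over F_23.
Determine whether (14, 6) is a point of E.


Check whether y^2 = x^3 + 3 x + 10 (mod 23) for (x, y) = (14, 6).
LHS: y^2 = 6^2 mod 23 = 13
RHS: x^3 + 3 x + 10 = 14^3 + 3*14 + 10 mod 23 = 13
LHS = RHS

Yes, on the curve


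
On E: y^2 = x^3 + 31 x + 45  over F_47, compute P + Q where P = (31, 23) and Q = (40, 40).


P != Q, so use the chord formula.
s = (y2 - y1) / (x2 - x1) = (17) / (9) mod 47 = 28
x3 = s^2 - x1 - x2 mod 47 = 28^2 - 31 - 40 = 8
y3 = s (x1 - x3) - y1 mod 47 = 28 * (31 - 8) - 23 = 10

P + Q = (8, 10)


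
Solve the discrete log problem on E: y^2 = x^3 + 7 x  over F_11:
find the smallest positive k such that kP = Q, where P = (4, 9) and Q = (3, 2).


Enumerate multiples of P until we hit Q = (3, 2):
  1P = (4, 9)
  2P = (3, 2)
Match found at i = 2.

k = 2


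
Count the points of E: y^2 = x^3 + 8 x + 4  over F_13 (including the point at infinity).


For each x in F_13, count y with y^2 = x^3 + 8 x + 4 mod 13:
  x = 0: RHS = 4, y in [2, 11]  -> 2 point(s)
  x = 1: RHS = 0, y in [0]  -> 1 point(s)
  x = 3: RHS = 3, y in [4, 9]  -> 2 point(s)
  x = 4: RHS = 9, y in [3, 10]  -> 2 point(s)
  x = 5: RHS = 0, y in [0]  -> 1 point(s)
  x = 7: RHS = 0, y in [0]  -> 1 point(s)
  x = 9: RHS = 12, y in [5, 8]  -> 2 point(s)
Affine points: 11. Add the point at infinity: total = 12.

#E(F_13) = 12


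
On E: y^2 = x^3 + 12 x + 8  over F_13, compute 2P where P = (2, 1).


Doubling: s = (3 x1^2 + a) / (2 y1)
s = (3*2^2 + 12) / (2*1) mod 13 = 12
x3 = s^2 - 2 x1 mod 13 = 12^2 - 2*2 = 10
y3 = s (x1 - x3) - y1 mod 13 = 12 * (2 - 10) - 1 = 7

2P = (10, 7)


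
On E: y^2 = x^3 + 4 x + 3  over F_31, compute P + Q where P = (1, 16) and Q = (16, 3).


P != Q, so use the chord formula.
s = (y2 - y1) / (x2 - x1) = (18) / (15) mod 31 = 26
x3 = s^2 - x1 - x2 mod 31 = 26^2 - 1 - 16 = 8
y3 = s (x1 - x3) - y1 mod 31 = 26 * (1 - 8) - 16 = 19

P + Q = (8, 19)


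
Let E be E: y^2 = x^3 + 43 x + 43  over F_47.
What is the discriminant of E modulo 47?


4 a^3 + 27 b^2 = 4*43^3 + 27*43^2 = 318028 + 49923 = 367951
Delta = -16 * (367951) = -5887216
Delta mod 47 = 4

Delta = 4 (mod 47)


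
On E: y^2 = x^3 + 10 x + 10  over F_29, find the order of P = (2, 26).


Compute successive multiples of P until we hit O:
  1P = (2, 26)
  2P = (3, 26)
  3P = (24, 3)
  4P = (28, 17)
  5P = (8, 14)
  6P = (23, 16)
  7P = (11, 28)
  8P = (25, 14)
  ... (continuing to 21P)
  21P = O

ord(P) = 21


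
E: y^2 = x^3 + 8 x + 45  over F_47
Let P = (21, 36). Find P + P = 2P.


Doubling: s = (3 x1^2 + a) / (2 y1)
s = (3*21^2 + 8) / (2*36) mod 47 = 10
x3 = s^2 - 2 x1 mod 47 = 10^2 - 2*21 = 11
y3 = s (x1 - x3) - y1 mod 47 = 10 * (21 - 11) - 36 = 17

2P = (11, 17)


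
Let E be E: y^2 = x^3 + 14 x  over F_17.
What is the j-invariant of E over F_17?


Delta = -16(4 a^3 + 27 b^2) mod 17 = 11
-1728 * (4 a)^3 = -1728 * (4*14)^3 mod 17 = 2
j = 2 * 11^(-1) mod 17 = 11

j = 11 (mod 17)


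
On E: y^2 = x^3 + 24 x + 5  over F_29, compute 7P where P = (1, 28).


k = 7 = 111_2 (binary, LSB first: 111)
Double-and-add from P = (1, 28):
  bit 0 = 1: acc = O + (1, 28) = (1, 28)
  bit 1 = 1: acc = (1, 28) + (28, 3) = (4, 7)
  bit 2 = 1: acc = (4, 7) + (15, 12) = (15, 17)

7P = (15, 17)


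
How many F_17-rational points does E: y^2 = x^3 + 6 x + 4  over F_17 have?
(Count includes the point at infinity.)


For each x in F_17, count y with y^2 = x^3 + 6 x + 4 mod 17:
  x = 0: RHS = 4, y in [2, 15]  -> 2 point(s)
  x = 3: RHS = 15, y in [7, 10]  -> 2 point(s)
  x = 6: RHS = 1, y in [1, 16]  -> 2 point(s)
  x = 7: RHS = 15, y in [7, 10]  -> 2 point(s)
  x = 12: RHS = 2, y in [6, 11]  -> 2 point(s)
  x = 13: RHS = 1, y in [1, 16]  -> 2 point(s)
  x = 15: RHS = 1, y in [1, 16]  -> 2 point(s)
Affine points: 14. Add the point at infinity: total = 15.

#E(F_17) = 15


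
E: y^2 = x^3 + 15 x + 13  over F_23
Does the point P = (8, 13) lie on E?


Check whether y^2 = x^3 + 15 x + 13 (mod 23) for (x, y) = (8, 13).
LHS: y^2 = 13^2 mod 23 = 8
RHS: x^3 + 15 x + 13 = 8^3 + 15*8 + 13 mod 23 = 1
LHS != RHS

No, not on the curve


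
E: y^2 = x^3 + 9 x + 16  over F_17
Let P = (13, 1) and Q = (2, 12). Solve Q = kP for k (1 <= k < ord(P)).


Enumerate multiples of P until we hit Q = (2, 12):
  1P = (13, 1)
  2P = (0, 4)
  3P = (12, 4)
  4P = (1, 14)
  5P = (5, 13)
  6P = (14, 9)
  7P = (3, 11)
  8P = (2, 5)
  9P = (10, 1)
  10P = (11, 16)
  11P = (11, 1)
  12P = (10, 16)
  13P = (2, 12)
Match found at i = 13.

k = 13


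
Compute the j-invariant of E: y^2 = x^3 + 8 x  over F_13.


Delta = -16(4 a^3 + 27 b^2) mod 13 = 5
-1728 * (4 a)^3 = -1728 * (4*8)^3 mod 13 = 8
j = 8 * 5^(-1) mod 13 = 12

j = 12 (mod 13)


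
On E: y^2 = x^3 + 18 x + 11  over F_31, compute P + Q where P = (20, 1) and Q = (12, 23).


P != Q, so use the chord formula.
s = (y2 - y1) / (x2 - x1) = (22) / (23) mod 31 = 5
x3 = s^2 - x1 - x2 mod 31 = 5^2 - 20 - 12 = 24
y3 = s (x1 - x3) - y1 mod 31 = 5 * (20 - 24) - 1 = 10

P + Q = (24, 10)


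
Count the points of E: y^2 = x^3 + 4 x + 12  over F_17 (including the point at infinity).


For each x in F_17, count y with y^2 = x^3 + 4 x + 12 mod 17:
  x = 1: RHS = 0, y in [0]  -> 1 point(s)
  x = 3: RHS = 0, y in [0]  -> 1 point(s)
  x = 5: RHS = 4, y in [2, 15]  -> 2 point(s)
  x = 7: RHS = 9, y in [3, 14]  -> 2 point(s)
  x = 10: RHS = 15, y in [7, 10]  -> 2 point(s)
  x = 13: RHS = 0, y in [0]  -> 1 point(s)
  x = 15: RHS = 13, y in [8, 9]  -> 2 point(s)
Affine points: 11. Add the point at infinity: total = 12.

#E(F_17) = 12


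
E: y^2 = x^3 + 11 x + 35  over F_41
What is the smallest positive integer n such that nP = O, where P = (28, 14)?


Compute successive multiples of P until we hit O:
  1P = (28, 14)
  2P = (30, 31)
  3P = (4, 26)
  4P = (40, 33)
  5P = (39, 13)
  6P = (35, 9)
  7P = (17, 25)
  8P = (38, 37)
  ... (continuing to 47P)
  47P = O

ord(P) = 47


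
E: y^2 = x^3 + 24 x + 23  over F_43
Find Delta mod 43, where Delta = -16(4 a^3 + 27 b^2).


4 a^3 + 27 b^2 = 4*24^3 + 27*23^2 = 55296 + 14283 = 69579
Delta = -16 * (69579) = -1113264
Delta mod 43 = 6

Delta = 6 (mod 43)


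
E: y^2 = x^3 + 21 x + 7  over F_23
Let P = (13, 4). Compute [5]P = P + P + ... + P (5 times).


k = 5 = 101_2 (binary, LSB first: 101)
Double-and-add from P = (13, 4):
  bit 0 = 1: acc = O + (13, 4) = (13, 4)
  bit 1 = 0: acc unchanged = (13, 4)
  bit 2 = 1: acc = (13, 4) + (6, 2) = (13, 19)

5P = (13, 19)


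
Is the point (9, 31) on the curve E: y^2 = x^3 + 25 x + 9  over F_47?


Check whether y^2 = x^3 + 25 x + 9 (mod 47) for (x, y) = (9, 31).
LHS: y^2 = 31^2 mod 47 = 21
RHS: x^3 + 25 x + 9 = 9^3 + 25*9 + 9 mod 47 = 23
LHS != RHS

No, not on the curve


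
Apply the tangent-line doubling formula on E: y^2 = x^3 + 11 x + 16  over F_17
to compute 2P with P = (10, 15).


Doubling: s = (3 x1^2 + a) / (2 y1)
s = (3*10^2 + 11) / (2*15) mod 17 = 3
x3 = s^2 - 2 x1 mod 17 = 3^2 - 2*10 = 6
y3 = s (x1 - x3) - y1 mod 17 = 3 * (10 - 6) - 15 = 14

2P = (6, 14)


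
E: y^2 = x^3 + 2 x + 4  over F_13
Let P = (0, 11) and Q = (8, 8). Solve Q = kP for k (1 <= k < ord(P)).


Enumerate multiples of P until we hit Q = (8, 8):
  1P = (0, 11)
  2P = (10, 7)
  3P = (12, 12)
  4P = (2, 4)
  5P = (7, 7)
  6P = (5, 3)
  7P = (9, 6)
  8P = (8, 5)
  9P = (8, 8)
Match found at i = 9.

k = 9


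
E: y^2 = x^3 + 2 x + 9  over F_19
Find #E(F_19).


For each x in F_19, count y with y^2 = x^3 + 2 x + 9 mod 19:
  x = 0: RHS = 9, y in [3, 16]  -> 2 point(s)
  x = 3: RHS = 4, y in [2, 17]  -> 2 point(s)
  x = 4: RHS = 5, y in [9, 10]  -> 2 point(s)
  x = 5: RHS = 11, y in [7, 12]  -> 2 point(s)
  x = 6: RHS = 9, y in [3, 16]  -> 2 point(s)
  x = 7: RHS = 5, y in [9, 10]  -> 2 point(s)
  x = 8: RHS = 5, y in [9, 10]  -> 2 point(s)
  x = 13: RHS = 9, y in [3, 16]  -> 2 point(s)
  x = 14: RHS = 7, y in [8, 11]  -> 2 point(s)
  x = 17: RHS = 16, y in [4, 15]  -> 2 point(s)
  x = 18: RHS = 6, y in [5, 14]  -> 2 point(s)
Affine points: 22. Add the point at infinity: total = 23.

#E(F_19) = 23


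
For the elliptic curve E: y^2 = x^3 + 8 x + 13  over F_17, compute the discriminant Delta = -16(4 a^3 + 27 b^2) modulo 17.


4 a^3 + 27 b^2 = 4*8^3 + 27*13^2 = 2048 + 4563 = 6611
Delta = -16 * (6611) = -105776
Delta mod 17 = 15

Delta = 15 (mod 17)


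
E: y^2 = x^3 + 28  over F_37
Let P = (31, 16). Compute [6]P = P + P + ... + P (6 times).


k = 6 = 110_2 (binary, LSB first: 011)
Double-and-add from P = (31, 16):
  bit 0 = 0: acc unchanged = O
  bit 1 = 1: acc = O + (2, 31) = (2, 31)
  bit 2 = 1: acc = (2, 31) + (34, 1) = (0, 18)

6P = (0, 18)


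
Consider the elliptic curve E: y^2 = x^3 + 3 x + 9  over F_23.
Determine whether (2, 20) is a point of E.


Check whether y^2 = x^3 + 3 x + 9 (mod 23) for (x, y) = (2, 20).
LHS: y^2 = 20^2 mod 23 = 9
RHS: x^3 + 3 x + 9 = 2^3 + 3*2 + 9 mod 23 = 0
LHS != RHS

No, not on the curve


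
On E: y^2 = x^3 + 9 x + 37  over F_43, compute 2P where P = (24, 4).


Doubling: s = (3 x1^2 + a) / (2 y1)
s = (3*24^2 + 9) / (2*4) mod 43 = 29
x3 = s^2 - 2 x1 mod 43 = 29^2 - 2*24 = 19
y3 = s (x1 - x3) - y1 mod 43 = 29 * (24 - 19) - 4 = 12

2P = (19, 12)


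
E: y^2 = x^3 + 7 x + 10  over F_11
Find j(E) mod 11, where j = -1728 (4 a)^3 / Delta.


Delta = -16(4 a^3 + 27 b^2) mod 11 = 1
-1728 * (4 a)^3 = -1728 * (4*7)^3 mod 11 = 4
j = 4 * 1^(-1) mod 11 = 4

j = 4 (mod 11)


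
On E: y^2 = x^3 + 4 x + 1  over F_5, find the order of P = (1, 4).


Compute successive multiples of P until we hit O:
  1P = (1, 4)
  2P = (4, 4)
  3P = (0, 1)
  4P = (3, 0)
  5P = (0, 4)
  6P = (4, 1)
  7P = (1, 1)
  8P = O

ord(P) = 8


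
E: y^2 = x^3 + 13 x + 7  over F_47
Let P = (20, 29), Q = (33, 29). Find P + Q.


P != Q, so use the chord formula.
s = (y2 - y1) / (x2 - x1) = (0) / (13) mod 47 = 0
x3 = s^2 - x1 - x2 mod 47 = 0^2 - 20 - 33 = 41
y3 = s (x1 - x3) - y1 mod 47 = 0 * (20 - 41) - 29 = 18

P + Q = (41, 18)


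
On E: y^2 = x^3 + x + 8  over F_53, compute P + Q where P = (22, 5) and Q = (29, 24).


P != Q, so use the chord formula.
s = (y2 - y1) / (x2 - x1) = (19) / (7) mod 53 = 33
x3 = s^2 - x1 - x2 mod 53 = 33^2 - 22 - 29 = 31
y3 = s (x1 - x3) - y1 mod 53 = 33 * (22 - 31) - 5 = 16

P + Q = (31, 16)


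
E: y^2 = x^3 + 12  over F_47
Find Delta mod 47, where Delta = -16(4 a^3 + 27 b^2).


4 a^3 + 27 b^2 = 4*0^3 + 27*12^2 = 0 + 3888 = 3888
Delta = -16 * (3888) = -62208
Delta mod 47 = 20

Delta = 20 (mod 47)


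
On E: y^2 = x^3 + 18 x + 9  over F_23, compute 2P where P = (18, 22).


Doubling: s = (3 x1^2 + a) / (2 y1)
s = (3*18^2 + 18) / (2*22) mod 23 = 11
x3 = s^2 - 2 x1 mod 23 = 11^2 - 2*18 = 16
y3 = s (x1 - x3) - y1 mod 23 = 11 * (18 - 16) - 22 = 0

2P = (16, 0)


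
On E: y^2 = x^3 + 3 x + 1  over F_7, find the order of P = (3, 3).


Compute successive multiples of P until we hit O:
  1P = (3, 3)
  2P = (5, 1)
  3P = (0, 1)
  4P = (6, 2)
  5P = (2, 6)
  6P = (4, 0)
  7P = (2, 1)
  8P = (6, 5)
  ... (continuing to 12P)
  12P = O

ord(P) = 12


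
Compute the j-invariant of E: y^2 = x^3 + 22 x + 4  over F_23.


Delta = -16(4 a^3 + 27 b^2) mod 23 = 6
-1728 * (4 a)^3 = -1728 * (4*22)^3 mod 23 = 8
j = 8 * 6^(-1) mod 23 = 9

j = 9 (mod 23)


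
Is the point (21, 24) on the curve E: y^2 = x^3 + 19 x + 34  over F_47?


Check whether y^2 = x^3 + 19 x + 34 (mod 47) for (x, y) = (21, 24).
LHS: y^2 = 24^2 mod 47 = 12
RHS: x^3 + 19 x + 34 = 21^3 + 19*21 + 34 mod 47 = 12
LHS = RHS

Yes, on the curve


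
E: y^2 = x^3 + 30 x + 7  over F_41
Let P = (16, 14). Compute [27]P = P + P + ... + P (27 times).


k = 27 = 11011_2 (binary, LSB first: 11011)
Double-and-add from P = (16, 14):
  bit 0 = 1: acc = O + (16, 14) = (16, 14)
  bit 1 = 1: acc = (16, 14) + (32, 22) = (24, 23)
  bit 2 = 0: acc unchanged = (24, 23)
  bit 3 = 1: acc = (24, 23) + (25, 8) = (12, 2)
  bit 4 = 1: acc = (12, 2) + (23, 20) = (8, 12)

27P = (8, 12)


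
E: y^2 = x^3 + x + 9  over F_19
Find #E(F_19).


For each x in F_19, count y with y^2 = x^3 + 1 x + 9 mod 19:
  x = 0: RHS = 9, y in [3, 16]  -> 2 point(s)
  x = 1: RHS = 11, y in [7, 12]  -> 2 point(s)
  x = 2: RHS = 0, y in [0]  -> 1 point(s)
  x = 3: RHS = 1, y in [1, 18]  -> 2 point(s)
  x = 4: RHS = 1, y in [1, 18]  -> 2 point(s)
  x = 5: RHS = 6, y in [5, 14]  -> 2 point(s)
  x = 7: RHS = 17, y in [6, 13]  -> 2 point(s)
  x = 8: RHS = 16, y in [4, 15]  -> 2 point(s)
  x = 9: RHS = 6, y in [5, 14]  -> 2 point(s)
  x = 12: RHS = 1, y in [1, 18]  -> 2 point(s)
  x = 15: RHS = 17, y in [6, 13]  -> 2 point(s)
  x = 16: RHS = 17, y in [6, 13]  -> 2 point(s)
  x = 18: RHS = 7, y in [8, 11]  -> 2 point(s)
Affine points: 25. Add the point at infinity: total = 26.

#E(F_19) = 26


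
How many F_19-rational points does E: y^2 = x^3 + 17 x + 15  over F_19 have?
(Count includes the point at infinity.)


For each x in F_19, count y with y^2 = x^3 + 17 x + 15 mod 19:
  x = 2: RHS = 0, y in [0]  -> 1 point(s)
  x = 3: RHS = 17, y in [6, 13]  -> 2 point(s)
  x = 5: RHS = 16, y in [4, 15]  -> 2 point(s)
  x = 8: RHS = 17, y in [6, 13]  -> 2 point(s)
  x = 9: RHS = 4, y in [2, 17]  -> 2 point(s)
  x = 10: RHS = 7, y in [8, 11]  -> 2 point(s)
  x = 12: RHS = 9, y in [3, 16]  -> 2 point(s)
  x = 13: RHS = 1, y in [1, 18]  -> 2 point(s)
  x = 15: RHS = 16, y in [4, 15]  -> 2 point(s)
  x = 17: RHS = 11, y in [7, 12]  -> 2 point(s)
  x = 18: RHS = 16, y in [4, 15]  -> 2 point(s)
Affine points: 21. Add the point at infinity: total = 22.

#E(F_19) = 22


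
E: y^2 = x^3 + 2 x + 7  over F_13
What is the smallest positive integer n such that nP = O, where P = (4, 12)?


Compute successive multiples of P until we hit O:
  1P = (4, 12)
  2P = (6, 12)
  3P = (3, 1)
  4P = (10, 0)
  5P = (3, 12)
  6P = (6, 1)
  7P = (4, 1)
  8P = O

ord(P) = 8


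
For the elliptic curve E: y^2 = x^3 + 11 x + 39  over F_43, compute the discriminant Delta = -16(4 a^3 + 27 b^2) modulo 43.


4 a^3 + 27 b^2 = 4*11^3 + 27*39^2 = 5324 + 41067 = 46391
Delta = -16 * (46391) = -742256
Delta mod 43 = 10

Delta = 10 (mod 43)


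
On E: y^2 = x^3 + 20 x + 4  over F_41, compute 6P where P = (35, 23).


k = 6 = 110_2 (binary, LSB first: 011)
Double-and-add from P = (35, 23):
  bit 0 = 0: acc unchanged = O
  bit 1 = 1: acc = O + (13, 40) = (13, 40)
  bit 2 = 1: acc = (13, 40) + (24, 9) = (36, 36)

6P = (36, 36)


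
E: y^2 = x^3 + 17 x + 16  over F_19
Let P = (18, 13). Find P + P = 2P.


Doubling: s = (3 x1^2 + a) / (2 y1)
s = (3*18^2 + 17) / (2*13) mod 19 = 11
x3 = s^2 - 2 x1 mod 19 = 11^2 - 2*18 = 9
y3 = s (x1 - x3) - y1 mod 19 = 11 * (18 - 9) - 13 = 10

2P = (9, 10)


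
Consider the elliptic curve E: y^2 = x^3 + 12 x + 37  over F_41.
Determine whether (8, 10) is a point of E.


Check whether y^2 = x^3 + 12 x + 37 (mod 41) for (x, y) = (8, 10).
LHS: y^2 = 10^2 mod 41 = 18
RHS: x^3 + 12 x + 37 = 8^3 + 12*8 + 37 mod 41 = 30
LHS != RHS

No, not on the curve


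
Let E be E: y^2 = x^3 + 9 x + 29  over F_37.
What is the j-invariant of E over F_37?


Delta = -16(4 a^3 + 27 b^2) mod 37 = 29
-1728 * (4 a)^3 = -1728 * (4*9)^3 mod 37 = 26
j = 26 * 29^(-1) mod 37 = 6

j = 6 (mod 37)


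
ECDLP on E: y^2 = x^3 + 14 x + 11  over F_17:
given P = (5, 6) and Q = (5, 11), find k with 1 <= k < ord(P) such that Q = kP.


Enumerate multiples of P until we hit Q = (5, 11):
  1P = (5, 6)
  2P = (9, 4)
  3P = (16, 8)
  4P = (15, 3)
  5P = (1, 3)
  6P = (2, 9)
  7P = (11, 0)
  8P = (2, 8)
  9P = (1, 14)
  10P = (15, 14)
  11P = (16, 9)
  12P = (9, 13)
  13P = (5, 11)
Match found at i = 13.

k = 13


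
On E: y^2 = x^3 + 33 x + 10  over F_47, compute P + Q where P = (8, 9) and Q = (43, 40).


P != Q, so use the chord formula.
s = (y2 - y1) / (x2 - x1) = (31) / (35) mod 47 = 17
x3 = s^2 - x1 - x2 mod 47 = 17^2 - 8 - 43 = 3
y3 = s (x1 - x3) - y1 mod 47 = 17 * (8 - 3) - 9 = 29

P + Q = (3, 29)


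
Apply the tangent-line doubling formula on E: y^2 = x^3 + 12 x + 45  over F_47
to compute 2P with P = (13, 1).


Doubling: s = (3 x1^2 + a) / (2 y1)
s = (3*13^2 + 12) / (2*1) mod 47 = 1
x3 = s^2 - 2 x1 mod 47 = 1^2 - 2*13 = 22
y3 = s (x1 - x3) - y1 mod 47 = 1 * (13 - 22) - 1 = 37

2P = (22, 37)


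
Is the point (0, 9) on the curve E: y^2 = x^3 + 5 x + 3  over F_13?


Check whether y^2 = x^3 + 5 x + 3 (mod 13) for (x, y) = (0, 9).
LHS: y^2 = 9^2 mod 13 = 3
RHS: x^3 + 5 x + 3 = 0^3 + 5*0 + 3 mod 13 = 3
LHS = RHS

Yes, on the curve


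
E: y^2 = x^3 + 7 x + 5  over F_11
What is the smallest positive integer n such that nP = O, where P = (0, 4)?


Compute successive multiples of P until we hit O:
  1P = (0, 4)
  2P = (3, 3)
  3P = (2, 4)
  4P = (9, 7)
  5P = (7, 1)
  6P = (8, 1)
  7P = (4, 3)
  8P = (5, 0)
  ... (continuing to 16P)
  16P = O

ord(P) = 16


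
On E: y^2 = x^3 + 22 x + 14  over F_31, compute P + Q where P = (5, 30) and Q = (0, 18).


P != Q, so use the chord formula.
s = (y2 - y1) / (x2 - x1) = (19) / (26) mod 31 = 21
x3 = s^2 - x1 - x2 mod 31 = 21^2 - 5 - 0 = 2
y3 = s (x1 - x3) - y1 mod 31 = 21 * (5 - 2) - 30 = 2

P + Q = (2, 2)


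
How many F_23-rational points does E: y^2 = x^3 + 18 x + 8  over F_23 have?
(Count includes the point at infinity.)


For each x in F_23, count y with y^2 = x^3 + 18 x + 8 mod 23:
  x = 0: RHS = 8, y in [10, 13]  -> 2 point(s)
  x = 1: RHS = 4, y in [2, 21]  -> 2 point(s)
  x = 2: RHS = 6, y in [11, 12]  -> 2 point(s)
  x = 4: RHS = 6, y in [11, 12]  -> 2 point(s)
  x = 5: RHS = 16, y in [4, 19]  -> 2 point(s)
  x = 9: RHS = 2, y in [5, 18]  -> 2 point(s)
  x = 13: RHS = 1, y in [1, 22]  -> 2 point(s)
  x = 17: RHS = 6, y in [11, 12]  -> 2 point(s)
  x = 18: RHS = 0, y in [0]  -> 1 point(s)
  x = 22: RHS = 12, y in [9, 14]  -> 2 point(s)
Affine points: 19. Add the point at infinity: total = 20.

#E(F_23) = 20


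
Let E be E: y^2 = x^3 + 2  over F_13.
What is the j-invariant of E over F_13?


Delta = -16(4 a^3 + 27 b^2) mod 13 = 1
-1728 * (4 a)^3 = -1728 * (4*0)^3 mod 13 = 0
j = 0 * 1^(-1) mod 13 = 0

j = 0 (mod 13)


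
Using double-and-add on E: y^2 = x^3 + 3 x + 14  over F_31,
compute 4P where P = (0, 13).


k = 4 = 100_2 (binary, LSB first: 001)
Double-and-add from P = (0, 13):
  bit 0 = 0: acc unchanged = O
  bit 1 = 0: acc unchanged = O
  bit 2 = 1: acc = O + (0, 18) = (0, 18)

4P = (0, 18)


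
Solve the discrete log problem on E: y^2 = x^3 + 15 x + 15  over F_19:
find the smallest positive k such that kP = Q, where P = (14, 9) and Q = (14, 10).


Enumerate multiples of P until we hit Q = (14, 10):
  1P = (14, 9)
  2P = (16, 0)
  3P = (14, 10)
Match found at i = 3.

k = 3


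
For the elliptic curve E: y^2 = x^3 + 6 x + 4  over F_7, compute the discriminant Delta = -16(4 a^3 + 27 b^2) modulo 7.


4 a^3 + 27 b^2 = 4*6^3 + 27*4^2 = 864 + 432 = 1296
Delta = -16 * (1296) = -20736
Delta mod 7 = 5

Delta = 5 (mod 7)


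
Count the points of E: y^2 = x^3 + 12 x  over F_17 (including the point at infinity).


For each x in F_17, count y with y^2 = x^3 + 12 x + 0 mod 17:
  x = 0: RHS = 0, y in [0]  -> 1 point(s)
  x = 1: RHS = 13, y in [8, 9]  -> 2 point(s)
  x = 2: RHS = 15, y in [7, 10]  -> 2 point(s)
  x = 5: RHS = 15, y in [7, 10]  -> 2 point(s)
  x = 6: RHS = 16, y in [4, 13]  -> 2 point(s)
  x = 7: RHS = 2, y in [6, 11]  -> 2 point(s)
  x = 8: RHS = 13, y in [8, 9]  -> 2 point(s)
  x = 9: RHS = 4, y in [2, 15]  -> 2 point(s)
  x = 10: RHS = 15, y in [7, 10]  -> 2 point(s)
  x = 11: RHS = 1, y in [1, 16]  -> 2 point(s)
  x = 12: RHS = 2, y in [6, 11]  -> 2 point(s)
  x = 15: RHS = 2, y in [6, 11]  -> 2 point(s)
  x = 16: RHS = 4, y in [2, 15]  -> 2 point(s)
Affine points: 25. Add the point at infinity: total = 26.

#E(F_17) = 26


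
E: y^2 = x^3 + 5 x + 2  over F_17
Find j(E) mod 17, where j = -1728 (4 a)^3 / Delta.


Delta = -16(4 a^3 + 27 b^2) mod 17 = 13
-1728 * (4 a)^3 = -1728 * (4*5)^3 mod 17 = 9
j = 9 * 13^(-1) mod 17 = 2

j = 2 (mod 17)


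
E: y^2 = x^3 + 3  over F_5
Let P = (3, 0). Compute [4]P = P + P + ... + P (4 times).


k = 4 = 100_2 (binary, LSB first: 001)
Double-and-add from P = (3, 0):
  bit 0 = 0: acc unchanged = O
  bit 1 = 0: acc unchanged = O
  bit 2 = 1: acc = O + O = O

4P = O


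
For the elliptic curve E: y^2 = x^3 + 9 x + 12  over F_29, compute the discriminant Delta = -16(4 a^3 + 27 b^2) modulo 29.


4 a^3 + 27 b^2 = 4*9^3 + 27*12^2 = 2916 + 3888 = 6804
Delta = -16 * (6804) = -108864
Delta mod 29 = 2

Delta = 2 (mod 29)


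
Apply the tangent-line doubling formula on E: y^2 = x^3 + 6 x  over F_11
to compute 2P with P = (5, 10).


Doubling: s = (3 x1^2 + a) / (2 y1)
s = (3*5^2 + 6) / (2*10) mod 11 = 9
x3 = s^2 - 2 x1 mod 11 = 9^2 - 2*5 = 5
y3 = s (x1 - x3) - y1 mod 11 = 9 * (5 - 5) - 10 = 1

2P = (5, 1)


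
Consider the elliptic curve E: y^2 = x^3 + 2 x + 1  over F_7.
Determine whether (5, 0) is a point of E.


Check whether y^2 = x^3 + 2 x + 1 (mod 7) for (x, y) = (5, 0).
LHS: y^2 = 0^2 mod 7 = 0
RHS: x^3 + 2 x + 1 = 5^3 + 2*5 + 1 mod 7 = 3
LHS != RHS

No, not on the curve


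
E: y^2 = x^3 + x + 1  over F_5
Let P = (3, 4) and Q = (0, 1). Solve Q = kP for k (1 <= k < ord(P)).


Enumerate multiples of P until we hit Q = (0, 1):
  1P = (3, 4)
  2P = (0, 4)
  3P = (2, 1)
  4P = (4, 3)
  5P = (4, 2)
  6P = (2, 4)
  7P = (0, 1)
Match found at i = 7.

k = 7


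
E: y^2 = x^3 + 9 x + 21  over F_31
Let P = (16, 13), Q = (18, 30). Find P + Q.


P != Q, so use the chord formula.
s = (y2 - y1) / (x2 - x1) = (17) / (2) mod 31 = 24
x3 = s^2 - x1 - x2 mod 31 = 24^2 - 16 - 18 = 15
y3 = s (x1 - x3) - y1 mod 31 = 24 * (16 - 15) - 13 = 11

P + Q = (15, 11)


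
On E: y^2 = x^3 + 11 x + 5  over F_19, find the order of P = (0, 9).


Compute successive multiples of P until we hit O:
  1P = (0, 9)
  2P = (7, 11)
  3P = (2, 4)
  4P = (9, 4)
  5P = (15, 12)
  6P = (1, 6)
  7P = (8, 15)
  8P = (8, 4)
  ... (continuing to 15P)
  15P = O

ord(P) = 15


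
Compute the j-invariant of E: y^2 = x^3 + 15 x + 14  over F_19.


Delta = -16(4 a^3 + 27 b^2) mod 19 = 3
-1728 * (4 a)^3 = -1728 * (4*15)^3 mod 19 = 8
j = 8 * 3^(-1) mod 19 = 9

j = 9 (mod 19)


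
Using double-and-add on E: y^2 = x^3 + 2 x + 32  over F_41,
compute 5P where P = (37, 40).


k = 5 = 101_2 (binary, LSB first: 101)
Double-and-add from P = (37, 40):
  bit 0 = 1: acc = O + (37, 40) = (37, 40)
  bit 1 = 0: acc unchanged = (37, 40)
  bit 2 = 1: acc = (37, 40) + (9, 0) = (28, 8)

5P = (28, 8)


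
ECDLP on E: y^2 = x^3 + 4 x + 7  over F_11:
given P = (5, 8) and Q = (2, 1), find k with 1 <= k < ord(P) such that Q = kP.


Enumerate multiples of P until we hit Q = (2, 1):
  1P = (5, 8)
  2P = (6, 7)
  3P = (1, 10)
  4P = (8, 10)
  5P = (7, 9)
  6P = (2, 10)
  7P = (2, 1)
Match found at i = 7.

k = 7


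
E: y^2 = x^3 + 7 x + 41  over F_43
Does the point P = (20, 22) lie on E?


Check whether y^2 = x^3 + 7 x + 41 (mod 43) for (x, y) = (20, 22).
LHS: y^2 = 22^2 mod 43 = 11
RHS: x^3 + 7 x + 41 = 20^3 + 7*20 + 41 mod 43 = 11
LHS = RHS

Yes, on the curve


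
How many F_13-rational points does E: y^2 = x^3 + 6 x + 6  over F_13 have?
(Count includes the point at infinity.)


For each x in F_13, count y with y^2 = x^3 + 6 x + 6 mod 13:
  x = 1: RHS = 0, y in [0]  -> 1 point(s)
  x = 2: RHS = 0, y in [0]  -> 1 point(s)
  x = 3: RHS = 12, y in [5, 8]  -> 2 point(s)
  x = 4: RHS = 3, y in [4, 9]  -> 2 point(s)
  x = 7: RHS = 1, y in [1, 12]  -> 2 point(s)
  x = 9: RHS = 9, y in [3, 10]  -> 2 point(s)
  x = 10: RHS = 0, y in [0]  -> 1 point(s)
  x = 11: RHS = 12, y in [5, 8]  -> 2 point(s)
  x = 12: RHS = 12, y in [5, 8]  -> 2 point(s)
Affine points: 15. Add the point at infinity: total = 16.

#E(F_13) = 16


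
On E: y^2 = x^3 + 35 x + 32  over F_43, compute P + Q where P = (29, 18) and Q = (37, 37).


P != Q, so use the chord formula.
s = (y2 - y1) / (x2 - x1) = (19) / (8) mod 43 = 40
x3 = s^2 - x1 - x2 mod 43 = 40^2 - 29 - 37 = 29
y3 = s (x1 - x3) - y1 mod 43 = 40 * (29 - 29) - 18 = 25

P + Q = (29, 25)


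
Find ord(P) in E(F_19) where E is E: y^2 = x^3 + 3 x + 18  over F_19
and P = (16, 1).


Compute successive multiples of P until we hit O:
  1P = (16, 1)
  2P = (3, 4)
  3P = (5, 14)
  4P = (14, 7)
  5P = (17, 2)
  6P = (6, 9)
  7P = (6, 10)
  8P = (17, 17)
  ... (continuing to 13P)
  13P = O

ord(P) = 13


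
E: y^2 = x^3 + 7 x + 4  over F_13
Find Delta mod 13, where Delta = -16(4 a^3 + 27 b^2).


4 a^3 + 27 b^2 = 4*7^3 + 27*4^2 = 1372 + 432 = 1804
Delta = -16 * (1804) = -28864
Delta mod 13 = 9

Delta = 9 (mod 13)


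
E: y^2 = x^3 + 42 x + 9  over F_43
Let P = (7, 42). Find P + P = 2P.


Doubling: s = (3 x1^2 + a) / (2 y1)
s = (3*7^2 + 42) / (2*42) mod 43 = 13
x3 = s^2 - 2 x1 mod 43 = 13^2 - 2*7 = 26
y3 = s (x1 - x3) - y1 mod 43 = 13 * (7 - 26) - 42 = 12

2P = (26, 12)


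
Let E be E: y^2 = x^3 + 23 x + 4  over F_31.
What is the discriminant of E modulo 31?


4 a^3 + 27 b^2 = 4*23^3 + 27*4^2 = 48668 + 432 = 49100
Delta = -16 * (49100) = -785600
Delta mod 31 = 2

Delta = 2 (mod 31)


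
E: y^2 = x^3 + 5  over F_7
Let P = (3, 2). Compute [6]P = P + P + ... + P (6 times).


k = 6 = 110_2 (binary, LSB first: 011)
Double-and-add from P = (3, 2):
  bit 0 = 0: acc unchanged = O
  bit 1 = 1: acc = O + (5, 2) = (5, 2)
  bit 2 = 1: acc = (5, 2) + (6, 2) = (3, 5)

6P = (3, 5)


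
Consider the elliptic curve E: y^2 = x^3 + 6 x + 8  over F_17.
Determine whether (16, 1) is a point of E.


Check whether y^2 = x^3 + 6 x + 8 (mod 17) for (x, y) = (16, 1).
LHS: y^2 = 1^2 mod 17 = 1
RHS: x^3 + 6 x + 8 = 16^3 + 6*16 + 8 mod 17 = 1
LHS = RHS

Yes, on the curve


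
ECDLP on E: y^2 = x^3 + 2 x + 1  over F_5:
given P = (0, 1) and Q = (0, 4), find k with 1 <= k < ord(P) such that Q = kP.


Enumerate multiples of P until we hit Q = (0, 4):
  1P = (0, 1)
  2P = (1, 3)
  3P = (3, 3)
  4P = (3, 2)
  5P = (1, 2)
  6P = (0, 4)
Match found at i = 6.

k = 6


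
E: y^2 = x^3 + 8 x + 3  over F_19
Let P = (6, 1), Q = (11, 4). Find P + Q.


P != Q, so use the chord formula.
s = (y2 - y1) / (x2 - x1) = (3) / (5) mod 19 = 12
x3 = s^2 - x1 - x2 mod 19 = 12^2 - 6 - 11 = 13
y3 = s (x1 - x3) - y1 mod 19 = 12 * (6 - 13) - 1 = 10

P + Q = (13, 10)


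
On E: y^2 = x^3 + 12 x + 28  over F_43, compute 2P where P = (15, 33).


Doubling: s = (3 x1^2 + a) / (2 y1)
s = (3*15^2 + 12) / (2*33) mod 43 = 28
x3 = s^2 - 2 x1 mod 43 = 28^2 - 2*15 = 23
y3 = s (x1 - x3) - y1 mod 43 = 28 * (15 - 23) - 33 = 1

2P = (23, 1)


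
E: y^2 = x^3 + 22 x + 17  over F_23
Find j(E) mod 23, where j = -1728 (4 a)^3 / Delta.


Delta = -16(4 a^3 + 27 b^2) mod 23 = 14
-1728 * (4 a)^3 = -1728 * (4*22)^3 mod 23 = 8
j = 8 * 14^(-1) mod 23 = 17

j = 17 (mod 23)


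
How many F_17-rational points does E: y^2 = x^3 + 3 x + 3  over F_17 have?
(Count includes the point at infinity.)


For each x in F_17, count y with y^2 = x^3 + 3 x + 3 mod 17:
  x = 2: RHS = 0, y in [0]  -> 1 point(s)
  x = 6: RHS = 16, y in [4, 13]  -> 2 point(s)
  x = 10: RHS = 13, y in [8, 9]  -> 2 point(s)
  x = 12: RHS = 16, y in [4, 13]  -> 2 point(s)
  x = 14: RHS = 1, y in [1, 16]  -> 2 point(s)
  x = 16: RHS = 16, y in [4, 13]  -> 2 point(s)
Affine points: 11. Add the point at infinity: total = 12.

#E(F_17) = 12


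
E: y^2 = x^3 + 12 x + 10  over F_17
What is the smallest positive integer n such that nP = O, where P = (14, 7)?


Compute successive multiples of P until we hit O:
  1P = (14, 7)
  2P = (5, 12)
  3P = (13, 0)
  4P = (5, 5)
  5P = (14, 10)
  6P = O

ord(P) = 6


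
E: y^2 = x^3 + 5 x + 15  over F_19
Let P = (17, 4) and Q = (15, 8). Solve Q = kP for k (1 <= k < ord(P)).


Enumerate multiples of P until we hit Q = (15, 8):
  1P = (17, 4)
  2P = (10, 18)
  3P = (15, 11)
  4P = (4, 17)
  5P = (18, 16)
  6P = (14, 13)
  7P = (16, 12)
  8P = (12, 13)
  9P = (13, 4)
  10P = (8, 15)
  11P = (3, 0)
  12P = (8, 4)
  13P = (13, 15)
  14P = (12, 6)
  15P = (16, 7)
  16P = (14, 6)
  17P = (18, 3)
  18P = (4, 2)
  19P = (15, 8)
Match found at i = 19.

k = 19


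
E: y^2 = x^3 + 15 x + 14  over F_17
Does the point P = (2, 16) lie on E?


Check whether y^2 = x^3 + 15 x + 14 (mod 17) for (x, y) = (2, 16).
LHS: y^2 = 16^2 mod 17 = 1
RHS: x^3 + 15 x + 14 = 2^3 + 15*2 + 14 mod 17 = 1
LHS = RHS

Yes, on the curve


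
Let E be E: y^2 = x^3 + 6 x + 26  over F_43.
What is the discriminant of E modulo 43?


4 a^3 + 27 b^2 = 4*6^3 + 27*26^2 = 864 + 18252 = 19116
Delta = -16 * (19116) = -305856
Delta mod 43 = 3

Delta = 3 (mod 43)


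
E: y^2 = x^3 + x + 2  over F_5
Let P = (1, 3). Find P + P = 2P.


Doubling: s = (3 x1^2 + a) / (2 y1)
s = (3*1^2 + 1) / (2*3) mod 5 = 4
x3 = s^2 - 2 x1 mod 5 = 4^2 - 2*1 = 4
y3 = s (x1 - x3) - y1 mod 5 = 4 * (1 - 4) - 3 = 0

2P = (4, 0)


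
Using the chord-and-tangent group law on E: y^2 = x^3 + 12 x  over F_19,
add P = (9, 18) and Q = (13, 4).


P != Q, so use the chord formula.
s = (y2 - y1) / (x2 - x1) = (5) / (4) mod 19 = 6
x3 = s^2 - x1 - x2 mod 19 = 6^2 - 9 - 13 = 14
y3 = s (x1 - x3) - y1 mod 19 = 6 * (9 - 14) - 18 = 9

P + Q = (14, 9)


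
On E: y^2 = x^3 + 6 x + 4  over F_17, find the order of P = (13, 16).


Compute successive multiples of P until we hit O:
  1P = (13, 16)
  2P = (6, 16)
  3P = (15, 1)
  4P = (7, 7)
  5P = (12, 11)
  6P = (0, 15)
  7P = (3, 7)
  8P = (3, 10)
  ... (continuing to 15P)
  15P = O

ord(P) = 15


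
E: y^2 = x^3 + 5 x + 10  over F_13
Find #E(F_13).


For each x in F_13, count y with y^2 = x^3 + 5 x + 10 mod 13:
  x = 0: RHS = 10, y in [6, 7]  -> 2 point(s)
  x = 1: RHS = 3, y in [4, 9]  -> 2 point(s)
  x = 3: RHS = 0, y in [0]  -> 1 point(s)
  x = 4: RHS = 3, y in [4, 9]  -> 2 point(s)
  x = 5: RHS = 4, y in [2, 11]  -> 2 point(s)
  x = 6: RHS = 9, y in [3, 10]  -> 2 point(s)
  x = 8: RHS = 3, y in [4, 9]  -> 2 point(s)
  x = 9: RHS = 4, y in [2, 11]  -> 2 point(s)
  x = 12: RHS = 4, y in [2, 11]  -> 2 point(s)
Affine points: 17. Add the point at infinity: total = 18.

#E(F_13) = 18


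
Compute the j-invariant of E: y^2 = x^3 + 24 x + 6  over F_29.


Delta = -16(4 a^3 + 27 b^2) mod 29 = 17
-1728 * (4 a)^3 = -1728 * (4*24)^3 mod 29 = 19
j = 19 * 17^(-1) mod 29 = 25

j = 25 (mod 29)


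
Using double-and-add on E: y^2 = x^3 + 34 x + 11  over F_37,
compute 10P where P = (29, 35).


k = 10 = 1010_2 (binary, LSB first: 0101)
Double-and-add from P = (29, 35):
  bit 0 = 0: acc unchanged = O
  bit 1 = 1: acc = O + (17, 27) = (17, 27)
  bit 2 = 0: acc unchanged = (17, 27)
  bit 3 = 1: acc = (17, 27) + (33, 25) = (35, 3)

10P = (35, 3)


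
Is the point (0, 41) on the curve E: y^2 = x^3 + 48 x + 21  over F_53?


Check whether y^2 = x^3 + 48 x + 21 (mod 53) for (x, y) = (0, 41).
LHS: y^2 = 41^2 mod 53 = 38
RHS: x^3 + 48 x + 21 = 0^3 + 48*0 + 21 mod 53 = 21
LHS != RHS

No, not on the curve


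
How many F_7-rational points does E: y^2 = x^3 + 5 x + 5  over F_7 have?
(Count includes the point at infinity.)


For each x in F_7, count y with y^2 = x^3 + 5 x + 5 mod 7:
  x = 1: RHS = 4, y in [2, 5]  -> 2 point(s)
  x = 2: RHS = 2, y in [3, 4]  -> 2 point(s)
  x = 5: RHS = 1, y in [1, 6]  -> 2 point(s)
Affine points: 6. Add the point at infinity: total = 7.

#E(F_7) = 7


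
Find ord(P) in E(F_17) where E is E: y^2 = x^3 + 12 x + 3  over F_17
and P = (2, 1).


Compute successive multiples of P until we hit O:
  1P = (2, 1)
  2P = (4, 9)
  3P = (10, 1)
  4P = (5, 16)
  5P = (1, 4)
  6P = (6, 11)
  7P = (11, 2)
  8P = (8, 4)
  ... (continuing to 21P)
  21P = O

ord(P) = 21


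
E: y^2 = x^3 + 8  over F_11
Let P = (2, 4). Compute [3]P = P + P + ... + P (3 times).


k = 3 = 11_2 (binary, LSB first: 11)
Double-and-add from P = (2, 4):
  bit 0 = 1: acc = O + (2, 4) = (2, 4)
  bit 1 = 1: acc = (2, 4) + (1, 3) = (9, 0)

3P = (9, 0)


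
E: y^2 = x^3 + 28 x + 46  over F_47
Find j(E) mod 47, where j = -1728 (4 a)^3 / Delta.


Delta = -16(4 a^3 + 27 b^2) mod 47 = 34
-1728 * (4 a)^3 = -1728 * (4*28)^3 mod 47 = 44
j = 44 * 34^(-1) mod 47 = 40

j = 40 (mod 47)


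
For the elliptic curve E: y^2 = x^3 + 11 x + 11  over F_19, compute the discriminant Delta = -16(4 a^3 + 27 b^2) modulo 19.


4 a^3 + 27 b^2 = 4*11^3 + 27*11^2 = 5324 + 3267 = 8591
Delta = -16 * (8591) = -137456
Delta mod 19 = 9

Delta = 9 (mod 19)


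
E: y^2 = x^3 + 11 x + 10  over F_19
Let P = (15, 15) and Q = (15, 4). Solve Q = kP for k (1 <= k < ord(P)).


Enumerate multiples of P until we hit Q = (15, 4):
  1P = (15, 15)
  2P = (14, 18)
  3P = (18, 13)
  4P = (16, 11)
  5P = (4, 17)
  6P = (6, 11)
  7P = (5, 0)
  8P = (6, 8)
  9P = (4, 2)
  10P = (16, 8)
  11P = (18, 6)
  12P = (14, 1)
  13P = (15, 4)
Match found at i = 13.

k = 13


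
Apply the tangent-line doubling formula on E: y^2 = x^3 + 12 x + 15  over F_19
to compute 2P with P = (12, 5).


Doubling: s = (3 x1^2 + a) / (2 y1)
s = (3*12^2 + 12) / (2*5) mod 19 = 14
x3 = s^2 - 2 x1 mod 19 = 14^2 - 2*12 = 1
y3 = s (x1 - x3) - y1 mod 19 = 14 * (12 - 1) - 5 = 16

2P = (1, 16)


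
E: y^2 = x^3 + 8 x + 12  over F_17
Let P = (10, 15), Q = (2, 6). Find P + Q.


P != Q, so use the chord formula.
s = (y2 - y1) / (x2 - x1) = (8) / (9) mod 17 = 16
x3 = s^2 - x1 - x2 mod 17 = 16^2 - 10 - 2 = 6
y3 = s (x1 - x3) - y1 mod 17 = 16 * (10 - 6) - 15 = 15

P + Q = (6, 15)


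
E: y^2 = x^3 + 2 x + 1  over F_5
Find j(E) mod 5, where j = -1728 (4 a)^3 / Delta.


Delta = -16(4 a^3 + 27 b^2) mod 5 = 1
-1728 * (4 a)^3 = -1728 * (4*2)^3 mod 5 = 4
j = 4 * 1^(-1) mod 5 = 4

j = 4 (mod 5)


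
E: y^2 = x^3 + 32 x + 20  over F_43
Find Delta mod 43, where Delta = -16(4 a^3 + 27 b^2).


4 a^3 + 27 b^2 = 4*32^3 + 27*20^2 = 131072 + 10800 = 141872
Delta = -16 * (141872) = -2269952
Delta mod 43 = 18

Delta = 18 (mod 43)


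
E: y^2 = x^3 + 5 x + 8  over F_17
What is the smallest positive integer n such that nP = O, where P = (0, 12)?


Compute successive multiples of P until we hit O:
  1P = (0, 12)
  2P = (13, 3)
  3P = (8, 4)
  4P = (10, 15)
  5P = (11, 0)
  6P = (10, 2)
  7P = (8, 13)
  8P = (13, 14)
  ... (continuing to 10P)
  10P = O

ord(P) = 10


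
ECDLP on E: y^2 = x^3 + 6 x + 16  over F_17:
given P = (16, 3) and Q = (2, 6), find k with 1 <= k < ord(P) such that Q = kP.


Enumerate multiples of P until we hit Q = (2, 6):
  1P = (16, 3)
  2P = (0, 4)
  3P = (2, 11)
  4P = (8, 7)
  5P = (6, 9)
  6P = (11, 11)
  7P = (15, 9)
  8P = (5, 16)
  9P = (4, 6)
  10P = (13, 9)
  11P = (9, 0)
  12P = (13, 8)
  13P = (4, 11)
  14P = (5, 1)
  15P = (15, 8)
  16P = (11, 6)
  17P = (6, 8)
  18P = (8, 10)
  19P = (2, 6)
Match found at i = 19.

k = 19


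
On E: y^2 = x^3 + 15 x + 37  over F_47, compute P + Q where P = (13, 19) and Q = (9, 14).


P != Q, so use the chord formula.
s = (y2 - y1) / (x2 - x1) = (42) / (43) mod 47 = 13
x3 = s^2 - x1 - x2 mod 47 = 13^2 - 13 - 9 = 6
y3 = s (x1 - x3) - y1 mod 47 = 13 * (13 - 6) - 19 = 25

P + Q = (6, 25)


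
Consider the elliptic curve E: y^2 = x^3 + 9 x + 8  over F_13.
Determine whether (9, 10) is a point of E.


Check whether y^2 = x^3 + 9 x + 8 (mod 13) for (x, y) = (9, 10).
LHS: y^2 = 10^2 mod 13 = 9
RHS: x^3 + 9 x + 8 = 9^3 + 9*9 + 8 mod 13 = 12
LHS != RHS

No, not on the curve
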